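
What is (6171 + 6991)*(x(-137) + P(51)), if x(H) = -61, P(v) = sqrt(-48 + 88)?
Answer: -802882 + 26324*sqrt(10) ≈ -7.1964e+5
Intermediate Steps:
P(v) = 2*sqrt(10) (P(v) = sqrt(40) = 2*sqrt(10))
(6171 + 6991)*(x(-137) + P(51)) = (6171 + 6991)*(-61 + 2*sqrt(10)) = 13162*(-61 + 2*sqrt(10)) = -802882 + 26324*sqrt(10)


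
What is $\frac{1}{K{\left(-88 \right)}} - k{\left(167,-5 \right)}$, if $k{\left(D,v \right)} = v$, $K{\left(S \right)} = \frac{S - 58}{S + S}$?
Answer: $\frac{453}{73} \approx 6.2055$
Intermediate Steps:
$K{\left(S \right)} = \frac{-58 + S}{2 S}$
$\frac{1}{K{\left(-88 \right)}} - k{\left(167,-5 \right)} = \frac{1}{\frac{1}{2} \frac{1}{-88} \left(-58 - 88\right)} - -5 = \frac{1}{\frac{1}{2} \left(- \frac{1}{88}\right) \left(-146\right)} + 5 = \frac{1}{\frac{73}{88}} + 5 = \frac{88}{73} + 5 = \frac{453}{73}$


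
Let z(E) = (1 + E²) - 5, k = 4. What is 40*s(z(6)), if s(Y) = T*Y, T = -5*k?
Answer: -25600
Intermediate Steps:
T = -20 (T = -5*4 = -20)
z(E) = -4 + E²
s(Y) = -20*Y
40*s(z(6)) = 40*(-20*(-4 + 6²)) = 40*(-20*(-4 + 36)) = 40*(-20*32) = 40*(-640) = -25600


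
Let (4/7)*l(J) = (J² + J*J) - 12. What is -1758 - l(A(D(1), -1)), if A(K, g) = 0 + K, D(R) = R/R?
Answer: -3481/2 ≈ -1740.5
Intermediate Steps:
D(R) = 1
A(K, g) = K
l(J) = -21 + 7*J²/2 (l(J) = 7*((J² + J*J) - 12)/4 = 7*((J² + J²) - 12)/4 = 7*(2*J² - 12)/4 = 7*(-12 + 2*J²)/4 = -21 + 7*J²/2)
-1758 - l(A(D(1), -1)) = -1758 - (-21 + (7/2)*1²) = -1758 - (-21 + (7/2)*1) = -1758 - (-21 + 7/2) = -1758 - 1*(-35/2) = -1758 + 35/2 = -3481/2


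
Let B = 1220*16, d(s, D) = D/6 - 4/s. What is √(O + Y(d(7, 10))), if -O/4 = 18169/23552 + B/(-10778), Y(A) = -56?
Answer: 3*I*√22654060543679/1983152 ≈ 7.2001*I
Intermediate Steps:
d(s, D) = -4/s + D/6 (d(s, D) = D*(⅙) - 4/s = D/6 - 4/s = -4/s + D/6)
B = 19520
O = 131954779/31730432 (O = -4*(18169/23552 + 19520/(-10778)) = -4*(18169*(1/23552) + 19520*(-1/10778)) = -4*(18169/23552 - 9760/5389) = -4*(-131954779/126921728) = 131954779/31730432 ≈ 4.1586)
√(O + Y(d(7, 10))) = √(131954779/31730432 - 56) = √(-1644949413/31730432) = 3*I*√22654060543679/1983152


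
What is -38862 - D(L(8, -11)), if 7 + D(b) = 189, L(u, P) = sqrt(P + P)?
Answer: -39044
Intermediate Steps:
L(u, P) = sqrt(2)*sqrt(P) (L(u, P) = sqrt(2*P) = sqrt(2)*sqrt(P))
D(b) = 182 (D(b) = -7 + 189 = 182)
-38862 - D(L(8, -11)) = -38862 - 1*182 = -38862 - 182 = -39044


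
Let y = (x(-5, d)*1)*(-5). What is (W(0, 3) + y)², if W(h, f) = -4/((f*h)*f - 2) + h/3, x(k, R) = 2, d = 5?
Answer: 64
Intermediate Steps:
W(h, f) = -4/(-2 + h*f²) + h/3 (W(h, f) = -4/(h*f² - 2) + h*(⅓) = -4/(-2 + h*f²) + h/3)
y = -10 (y = (2*1)*(-5) = 2*(-5) = -10)
(W(0, 3) + y)² = ((-12 - 2*0 + 3²*0²)/(3*(-2 + 0*3²)) - 10)² = ((-12 + 0 + 9*0)/(3*(-2 + 0*9)) - 10)² = ((-12 + 0 + 0)/(3*(-2 + 0)) - 10)² = ((⅓)*(-12)/(-2) - 10)² = ((⅓)*(-½)*(-12) - 10)² = (2 - 10)² = (-8)² = 64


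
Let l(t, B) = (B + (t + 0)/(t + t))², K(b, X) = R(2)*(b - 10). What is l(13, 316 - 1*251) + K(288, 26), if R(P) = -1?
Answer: 16049/4 ≈ 4012.3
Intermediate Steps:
K(b, X) = 10 - b (K(b, X) = -(b - 10) = -(-10 + b) = 10 - b)
l(t, B) = (½ + B)² (l(t, B) = (B + t/((2*t)))² = (B + t*(1/(2*t)))² = (B + ½)² = (½ + B)²)
l(13, 316 - 1*251) + K(288, 26) = (1 + 2*(316 - 1*251))²/4 + (10 - 1*288) = (1 + 2*(316 - 251))²/4 + (10 - 288) = (1 + 2*65)²/4 - 278 = (1 + 130)²/4 - 278 = (¼)*131² - 278 = (¼)*17161 - 278 = 17161/4 - 278 = 16049/4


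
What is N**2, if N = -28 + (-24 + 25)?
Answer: 729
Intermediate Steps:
N = -27 (N = -28 + 1 = -27)
N**2 = (-27)**2 = 729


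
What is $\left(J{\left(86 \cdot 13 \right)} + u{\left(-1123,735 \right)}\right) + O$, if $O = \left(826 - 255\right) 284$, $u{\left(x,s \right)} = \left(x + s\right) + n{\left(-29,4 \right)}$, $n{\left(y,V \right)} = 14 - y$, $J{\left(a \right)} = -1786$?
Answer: $160033$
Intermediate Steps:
$u{\left(x,s \right)} = 43 + s + x$ ($u{\left(x,s \right)} = \left(x + s\right) + \left(14 - -29\right) = \left(s + x\right) + \left(14 + 29\right) = \left(s + x\right) + 43 = 43 + s + x$)
$O = 162164$ ($O = 571 \cdot 284 = 162164$)
$\left(J{\left(86 \cdot 13 \right)} + u{\left(-1123,735 \right)}\right) + O = \left(-1786 + \left(43 + 735 - 1123\right)\right) + 162164 = \left(-1786 - 345\right) + 162164 = -2131 + 162164 = 160033$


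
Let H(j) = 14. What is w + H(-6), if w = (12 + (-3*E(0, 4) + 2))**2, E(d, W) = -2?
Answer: 414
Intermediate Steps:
w = 400 (w = (12 + (-3*(-2) + 2))**2 = (12 + (6 + 2))**2 = (12 + 8)**2 = 20**2 = 400)
w + H(-6) = 400 + 14 = 414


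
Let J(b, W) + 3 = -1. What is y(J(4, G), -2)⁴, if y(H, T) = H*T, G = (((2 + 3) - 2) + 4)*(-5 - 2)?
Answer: 4096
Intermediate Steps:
G = -49 (G = ((5 - 2) + 4)*(-7) = (3 + 4)*(-7) = 7*(-7) = -49)
J(b, W) = -4 (J(b, W) = -3 - 1 = -4)
y(J(4, G), -2)⁴ = (-4*(-2))⁴ = 8⁴ = 4096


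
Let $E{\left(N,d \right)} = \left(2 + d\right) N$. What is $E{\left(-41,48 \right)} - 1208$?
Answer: $-3258$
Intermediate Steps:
$E{\left(N,d \right)} = N \left(2 + d\right)$
$E{\left(-41,48 \right)} - 1208 = - 41 \left(2 + 48\right) - 1208 = \left(-41\right) 50 - 1208 = -2050 - 1208 = -3258$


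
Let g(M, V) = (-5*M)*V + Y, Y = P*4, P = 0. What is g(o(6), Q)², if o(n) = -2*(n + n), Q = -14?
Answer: 2822400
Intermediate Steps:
o(n) = -4*n
Y = 0 (Y = 0*4 = 0)
g(M, V) = -5*M*V (g(M, V) = (-5*M)*V + 0 = -5*M*V + 0 = -5*M*V)
g(o(6), Q)² = (-5*(-4*6)*(-14))² = (-5*(-24)*(-14))² = (-1680)² = 2822400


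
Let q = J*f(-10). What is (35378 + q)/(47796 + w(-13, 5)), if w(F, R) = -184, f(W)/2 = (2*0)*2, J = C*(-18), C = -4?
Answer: 17689/23806 ≈ 0.74305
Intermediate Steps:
J = 72 (J = -4*(-18) = 72)
f(W) = 0 (f(W) = 2*((2*0)*2) = 2*(0*2) = 2*0 = 0)
q = 0 (q = 72*0 = 0)
(35378 + q)/(47796 + w(-13, 5)) = (35378 + 0)/(47796 - 184) = 35378/47612 = 35378*(1/47612) = 17689/23806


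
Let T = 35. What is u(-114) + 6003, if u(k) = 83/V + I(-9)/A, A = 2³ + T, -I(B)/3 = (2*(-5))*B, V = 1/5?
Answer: 275704/43 ≈ 6411.7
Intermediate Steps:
V = ⅕ ≈ 0.20000
I(B) = 30*B (I(B) = -3*2*(-5)*B = -(-30)*B = 30*B)
A = 43 (A = 2³ + 35 = 8 + 35 = 43)
u(k) = 17575/43 (u(k) = 83/(⅕) + (30*(-9))/43 = 83*5 - 270*1/43 = 415 - 270/43 = 17575/43)
u(-114) + 6003 = 17575/43 + 6003 = 275704/43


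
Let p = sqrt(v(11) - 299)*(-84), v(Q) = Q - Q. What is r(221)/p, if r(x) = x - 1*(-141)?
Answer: 181*I*sqrt(299)/12558 ≈ 0.24923*I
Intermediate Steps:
v(Q) = 0
r(x) = 141 + x (r(x) = x + 141 = 141 + x)
p = -84*I*sqrt(299) (p = sqrt(0 - 299)*(-84) = sqrt(-299)*(-84) = (I*sqrt(299))*(-84) = -84*I*sqrt(299) ≈ -1452.5*I)
r(221)/p = (141 + 221)/((-84*I*sqrt(299))) = 362*(I*sqrt(299)/25116) = 181*I*sqrt(299)/12558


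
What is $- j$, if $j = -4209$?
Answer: $4209$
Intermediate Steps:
$- j = \left(-1\right) \left(-4209\right) = 4209$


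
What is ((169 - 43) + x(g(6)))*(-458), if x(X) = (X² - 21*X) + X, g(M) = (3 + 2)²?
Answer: -114958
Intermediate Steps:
g(M) = 25 (g(M) = 5² = 25)
x(X) = X² - 20*X
((169 - 43) + x(g(6)))*(-458) = ((169 - 43) + 25*(-20 + 25))*(-458) = (126 + 25*5)*(-458) = (126 + 125)*(-458) = 251*(-458) = -114958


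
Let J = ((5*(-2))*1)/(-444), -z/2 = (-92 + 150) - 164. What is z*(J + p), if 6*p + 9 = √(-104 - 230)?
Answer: -34768/111 + 106*I*√334/3 ≈ -313.23 + 645.74*I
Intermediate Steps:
p = -3/2 + I*√334/6 (p = -3/2 + √(-104 - 230)/6 = -3/2 + √(-334)/6 = -3/2 + (I*√334)/6 = -3/2 + I*√334/6 ≈ -1.5 + 3.0459*I)
z = 212 (z = -2*((-92 + 150) - 164) = -2*(58 - 164) = -2*(-106) = 212)
J = 5/222 (J = -10*1*(-1/444) = -10*(-1/444) = 5/222 ≈ 0.022523)
z*(J + p) = 212*(5/222 + (-3/2 + I*√334/6)) = 212*(-164/111 + I*√334/6) = -34768/111 + 106*I*√334/3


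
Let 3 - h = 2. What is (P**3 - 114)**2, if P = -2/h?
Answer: 14884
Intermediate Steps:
h = 1 (h = 3 - 1*2 = 3 - 2 = 1)
P = -2 (P = -2/1 = -2*1 = -2)
(P**3 - 114)**2 = ((-2)**3 - 114)**2 = (-8 - 114)**2 = (-122)**2 = 14884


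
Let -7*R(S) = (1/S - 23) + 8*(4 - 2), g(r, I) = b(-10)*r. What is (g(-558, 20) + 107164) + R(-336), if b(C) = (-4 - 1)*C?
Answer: 186431281/2352 ≈ 79265.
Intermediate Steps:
b(C) = -5*C
g(r, I) = 50*r (g(r, I) = (-5*(-10))*r = 50*r)
R(S) = 1 - 1/(7*S) (R(S) = -((1/S - 23) + 8*(4 - 2))/7 = -((-23 + 1/S) + 8*2)/7 = -((-23 + 1/S) + 16)/7 = -(-7 + 1/S)/7 = 1 - 1/(7*S))
(g(-558, 20) + 107164) + R(-336) = (50*(-558) + 107164) + (-⅐ - 336)/(-336) = (-27900 + 107164) - 1/336*(-2353/7) = 79264 + 2353/2352 = 186431281/2352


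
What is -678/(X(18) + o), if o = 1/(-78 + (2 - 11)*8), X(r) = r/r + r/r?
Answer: -101700/299 ≈ -340.13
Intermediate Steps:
X(r) = 2 (X(r) = 1 + 1 = 2)
o = -1/150 (o = 1/(-78 - 9*8) = 1/(-78 - 72) = 1/(-150) = -1/150 ≈ -0.0066667)
-678/(X(18) + o) = -678/(2 - 1/150) = -678/299/150 = -678*150/299 = -101700/299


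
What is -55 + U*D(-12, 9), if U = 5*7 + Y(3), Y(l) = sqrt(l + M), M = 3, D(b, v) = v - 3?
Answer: 155 + 6*sqrt(6) ≈ 169.70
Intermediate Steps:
D(b, v) = -3 + v
Y(l) = sqrt(3 + l) (Y(l) = sqrt(l + 3) = sqrt(3 + l))
U = 35 + sqrt(6) (U = 5*7 + sqrt(3 + 3) = 35 + sqrt(6) ≈ 37.449)
-55 + U*D(-12, 9) = -55 + (35 + sqrt(6))*(-3 + 9) = -55 + (35 + sqrt(6))*6 = -55 + (210 + 6*sqrt(6)) = 155 + 6*sqrt(6)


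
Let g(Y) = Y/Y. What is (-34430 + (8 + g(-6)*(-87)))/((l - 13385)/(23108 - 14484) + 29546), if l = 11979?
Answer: -148802808/127401649 ≈ -1.1680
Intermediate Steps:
g(Y) = 1
(-34430 + (8 + g(-6)*(-87)))/((l - 13385)/(23108 - 14484) + 29546) = (-34430 + (8 + 1*(-87)))/((11979 - 13385)/(23108 - 14484) + 29546) = (-34430 + (8 - 87))/(-1406/8624 + 29546) = (-34430 - 79)/(-1406*1/8624 + 29546) = -34509/(-703/4312 + 29546) = -34509/127401649/4312 = -34509*4312/127401649 = -148802808/127401649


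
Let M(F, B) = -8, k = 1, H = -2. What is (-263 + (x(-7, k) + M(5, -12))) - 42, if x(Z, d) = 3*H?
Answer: -319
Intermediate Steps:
x(Z, d) = -6 (x(Z, d) = 3*(-2) = -6)
(-263 + (x(-7, k) + M(5, -12))) - 42 = (-263 + (-6 - 8)) - 42 = (-263 - 14) - 42 = -277 - 42 = -319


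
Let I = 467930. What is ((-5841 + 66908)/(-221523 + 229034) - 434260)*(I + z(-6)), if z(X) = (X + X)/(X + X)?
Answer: -1526234536184283/7511 ≈ -2.0320e+11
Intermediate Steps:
z(X) = 1 (z(X) = (2*X)/((2*X)) = (2*X)*(1/(2*X)) = 1)
((-5841 + 66908)/(-221523 + 229034) - 434260)*(I + z(-6)) = ((-5841 + 66908)/(-221523 + 229034) - 434260)*(467930 + 1) = (61067/7511 - 434260)*467931 = -3261665793/7511*467931 = -1526234536184283/7511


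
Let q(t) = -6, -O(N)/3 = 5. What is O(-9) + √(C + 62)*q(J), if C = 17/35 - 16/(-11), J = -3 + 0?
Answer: -15 - 6*√9477545/385 ≈ -62.978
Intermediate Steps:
O(N) = -15 (O(N) = -3*5 = -15)
J = -3
C = 747/385 (C = 17*(1/35) - 16*(-1/11) = 17/35 + 16/11 = 747/385 ≈ 1.9403)
O(-9) + √(C + 62)*q(J) = -15 + √(747/385 + 62)*(-6) = -15 + √(24617/385)*(-6) = -15 + (√9477545/385)*(-6) = -15 - 6*√9477545/385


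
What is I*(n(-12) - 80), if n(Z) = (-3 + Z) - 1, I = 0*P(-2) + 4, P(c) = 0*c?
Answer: -384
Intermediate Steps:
P(c) = 0
I = 4 (I = 0*0 + 4 = 0 + 4 = 4)
n(Z) = -4 + Z
I*(n(-12) - 80) = 4*((-4 - 12) - 80) = 4*(-16 - 80) = 4*(-96) = -384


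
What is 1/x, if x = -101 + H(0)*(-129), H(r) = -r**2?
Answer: -1/101 ≈ -0.0099010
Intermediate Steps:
x = -101 (x = -101 - 1*0**2*(-129) = -101 - 1*0*(-129) = -101 + 0*(-129) = -101 + 0 = -101)
1/x = 1/(-101) = -1/101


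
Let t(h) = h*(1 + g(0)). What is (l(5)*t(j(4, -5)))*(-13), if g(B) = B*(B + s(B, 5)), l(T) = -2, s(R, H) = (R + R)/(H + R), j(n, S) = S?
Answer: -130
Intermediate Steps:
s(R, H) = 2*R/(H + R) (s(R, H) = (2*R)/(H + R) = 2*R/(H + R))
g(B) = B*(B + 2*B/(5 + B))
t(h) = h (t(h) = h*(1 + 0²*(7 + 0)/(5 + 0)) = h*(1 + 0*7/5) = h*(1 + 0*(⅕)*7) = h*(1 + 0) = h*1 = h)
(l(5)*t(j(4, -5)))*(-13) = -2*(-5)*(-13) = 10*(-13) = -130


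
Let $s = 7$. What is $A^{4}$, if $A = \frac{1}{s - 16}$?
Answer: $\frac{1}{6561} \approx 0.00015242$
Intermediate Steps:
$A = - \frac{1}{9}$ ($A = \frac{1}{7 - 16} = \frac{1}{-9} = - \frac{1}{9} \approx -0.11111$)
$A^{4} = \left(- \frac{1}{9}\right)^{4} = \frac{1}{6561}$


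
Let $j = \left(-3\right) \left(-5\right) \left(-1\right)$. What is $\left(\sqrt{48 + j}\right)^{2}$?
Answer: $33$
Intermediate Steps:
$j = -15$ ($j = 15 \left(-1\right) = -15$)
$\left(\sqrt{48 + j}\right)^{2} = \left(\sqrt{48 - 15}\right)^{2} = \left(\sqrt{33}\right)^{2} = 33$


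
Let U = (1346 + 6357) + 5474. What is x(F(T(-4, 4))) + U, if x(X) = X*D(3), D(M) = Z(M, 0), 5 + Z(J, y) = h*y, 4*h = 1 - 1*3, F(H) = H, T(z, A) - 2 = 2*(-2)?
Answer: 13187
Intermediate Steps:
T(z, A) = -2 (T(z, A) = 2 + 2*(-2) = 2 - 4 = -2)
h = -½ (h = (1 - 1*3)/4 = (1 - 3)/4 = (¼)*(-2) = -½ ≈ -0.50000)
U = 13177 (U = 7703 + 5474 = 13177)
Z(J, y) = -5 - y/2
D(M) = -5 (D(M) = -5 - ½*0 = -5 + 0 = -5)
x(X) = -5*X (x(X) = X*(-5) = -5*X)
x(F(T(-4, 4))) + U = -5*(-2) + 13177 = 10 + 13177 = 13187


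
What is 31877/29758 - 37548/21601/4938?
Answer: 566511062807/529026505234 ≈ 1.0709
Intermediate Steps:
31877/29758 - 37548/21601/4938 = 31877*(1/29758) - 37548*1/21601*(1/4938) = 31877/29758 - 37548/21601*1/4938 = 31877/29758 - 6258/17777623 = 566511062807/529026505234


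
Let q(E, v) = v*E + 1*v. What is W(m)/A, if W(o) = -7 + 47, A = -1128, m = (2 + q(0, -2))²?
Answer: -5/141 ≈ -0.035461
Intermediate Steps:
q(E, v) = v + E*v (q(E, v) = E*v + v = v + E*v)
m = 0 (m = (2 - 2*(1 + 0))² = (2 - 2*1)² = (2 - 2)² = 0² = 0)
W(o) = 40
W(m)/A = 40/(-1128) = 40*(-1/1128) = -5/141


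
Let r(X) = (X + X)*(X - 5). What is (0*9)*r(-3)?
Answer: 0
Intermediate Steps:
r(X) = 2*X*(-5 + X) (r(X) = (2*X)*(-5 + X) = 2*X*(-5 + X))
(0*9)*r(-3) = (0*9)*(2*(-3)*(-5 - 3)) = 0*(2*(-3)*(-8)) = 0*48 = 0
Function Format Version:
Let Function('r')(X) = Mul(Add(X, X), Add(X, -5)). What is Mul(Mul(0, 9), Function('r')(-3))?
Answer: 0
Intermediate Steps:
Function('r')(X) = Mul(2, X, Add(-5, X)) (Function('r')(X) = Mul(Mul(2, X), Add(-5, X)) = Mul(2, X, Add(-5, X)))
Mul(Mul(0, 9), Function('r')(-3)) = Mul(Mul(0, 9), Mul(2, -3, Add(-5, -3))) = Mul(0, Mul(2, -3, -8)) = Mul(0, 48) = 0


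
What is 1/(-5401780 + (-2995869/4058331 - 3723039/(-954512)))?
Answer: -1291241879824/6975000478351794393 ≈ -1.8512e-7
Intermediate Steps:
1/(-5401780 + (-2995869/4058331 - 3723039/(-954512))) = 1/(-5401780 + (-2995869*1/4058331 - 3723039*(-1/954512))) = 1/(-5401780 + (-998623/1352777 + 3723039/954512)) = 1/(-5401780 + 4083243892327/1291241879824) = 1/(-6975000478351794393/1291241879824) = -1291241879824/6975000478351794393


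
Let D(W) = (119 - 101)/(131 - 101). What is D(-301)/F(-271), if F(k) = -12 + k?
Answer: -3/1415 ≈ -0.0021201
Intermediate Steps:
D(W) = ⅗ (D(W) = 18/30 = 18*(1/30) = ⅗)
D(-301)/F(-271) = 3/(5*(-12 - 271)) = (⅗)/(-283) = (⅗)*(-1/283) = -3/1415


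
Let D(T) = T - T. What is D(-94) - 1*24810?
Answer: -24810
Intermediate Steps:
D(T) = 0
D(-94) - 1*24810 = 0 - 1*24810 = 0 - 24810 = -24810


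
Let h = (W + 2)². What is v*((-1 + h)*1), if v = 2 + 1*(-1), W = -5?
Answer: 8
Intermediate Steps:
h = 9 (h = (-5 + 2)² = (-3)² = 9)
v = 1 (v = 2 - 1 = 1)
v*((-1 + h)*1) = 1*((-1 + 9)*1) = 1*(8*1) = 1*8 = 8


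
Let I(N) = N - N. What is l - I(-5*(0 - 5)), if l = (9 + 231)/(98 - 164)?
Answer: -40/11 ≈ -3.6364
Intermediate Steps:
l = -40/11 (l = 240/(-66) = 240*(-1/66) = -40/11 ≈ -3.6364)
I(N) = 0
l - I(-5*(0 - 5)) = -40/11 - 1*0 = -40/11 + 0 = -40/11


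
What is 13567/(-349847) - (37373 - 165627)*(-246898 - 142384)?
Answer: -17466801942848483/349847 ≈ -4.9927e+10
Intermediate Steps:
13567/(-349847) - (37373 - 165627)*(-246898 - 142384) = 13567*(-1/349847) - (-128254)*(-389282) = -13567/349847 - 1*49926973628 = -13567/349847 - 49926973628 = -17466801942848483/349847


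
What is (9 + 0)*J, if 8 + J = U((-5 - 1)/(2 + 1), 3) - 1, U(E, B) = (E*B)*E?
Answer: 27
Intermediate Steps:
U(E, B) = B*E² (U(E, B) = (B*E)*E = B*E²)
J = 3 (J = -8 + (3*((-5 - 1)/(2 + 1))² - 1) = -8 + (3*(-6/3)² - 1) = -8 + (3*(-6*⅓)² - 1) = -8 + (3*(-2)² - 1) = -8 + (3*4 - 1) = -8 + (12 - 1) = -8 + 11 = 3)
(9 + 0)*J = (9 + 0)*3 = 9*3 = 27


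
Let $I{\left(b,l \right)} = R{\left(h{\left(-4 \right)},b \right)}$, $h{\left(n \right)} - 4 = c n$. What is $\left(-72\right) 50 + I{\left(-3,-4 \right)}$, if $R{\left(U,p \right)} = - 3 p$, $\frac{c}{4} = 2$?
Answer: $-3591$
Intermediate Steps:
$c = 8$ ($c = 4 \cdot 2 = 8$)
$h{\left(n \right)} = 4 + 8 n$
$I{\left(b,l \right)} = - 3 b$
$\left(-72\right) 50 + I{\left(-3,-4 \right)} = \left(-72\right) 50 - -9 = -3600 + 9 = -3591$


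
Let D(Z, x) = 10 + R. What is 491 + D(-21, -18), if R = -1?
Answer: 500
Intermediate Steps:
D(Z, x) = 9 (D(Z, x) = 10 - 1 = 9)
491 + D(-21, -18) = 491 + 9 = 500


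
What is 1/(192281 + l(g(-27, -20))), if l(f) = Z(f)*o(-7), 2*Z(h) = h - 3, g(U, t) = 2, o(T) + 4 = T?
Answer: 2/384573 ≈ 5.2006e-6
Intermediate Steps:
o(T) = -4 + T
Z(h) = -3/2 + h/2 (Z(h) = (h - 3)/2 = (-3 + h)/2 = -3/2 + h/2)
l(f) = 33/2 - 11*f/2 (l(f) = (-3/2 + f/2)*(-4 - 7) = (-3/2 + f/2)*(-11) = 33/2 - 11*f/2)
1/(192281 + l(g(-27, -20))) = 1/(192281 + (33/2 - 11/2*2)) = 1/(192281 + (33/2 - 11)) = 1/(192281 + 11/2) = 1/(384573/2) = 2/384573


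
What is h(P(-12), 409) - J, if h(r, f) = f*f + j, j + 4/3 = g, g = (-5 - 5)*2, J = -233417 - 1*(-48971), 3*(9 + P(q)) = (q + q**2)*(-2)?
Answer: 1055117/3 ≈ 3.5171e+5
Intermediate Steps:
P(q) = -9 - 2*q/3 - 2*q**2/3 (P(q) = -9 + ((q + q**2)*(-2))/3 = -9 + (-2*q - 2*q**2)/3 = -9 + (-2*q/3 - 2*q**2/3) = -9 - 2*q/3 - 2*q**2/3)
J = -184446 (J = -233417 + 48971 = -184446)
g = -20 (g = -10*2 = -20)
j = -64/3 (j = -4/3 - 20 = -64/3 ≈ -21.333)
h(r, f) = -64/3 + f**2 (h(r, f) = f*f - 64/3 = f**2 - 64/3 = -64/3 + f**2)
h(P(-12), 409) - J = (-64/3 + 409**2) - 1*(-184446) = (-64/3 + 167281) + 184446 = 501779/3 + 184446 = 1055117/3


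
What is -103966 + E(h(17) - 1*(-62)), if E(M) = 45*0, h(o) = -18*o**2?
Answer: -103966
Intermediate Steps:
E(M) = 0
-103966 + E(h(17) - 1*(-62)) = -103966 + 0 = -103966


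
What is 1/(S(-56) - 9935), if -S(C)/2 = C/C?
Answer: -1/9937 ≈ -0.00010063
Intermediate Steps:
S(C) = -2 (S(C) = -2*C/C = -2*1 = -2)
1/(S(-56) - 9935) = 1/(-2 - 9935) = 1/(-9937) = -1/9937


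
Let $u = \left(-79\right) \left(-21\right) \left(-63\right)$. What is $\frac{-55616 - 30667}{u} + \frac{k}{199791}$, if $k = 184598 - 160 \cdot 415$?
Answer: $\frac{13873543}{9789759} \approx 1.4171$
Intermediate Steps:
$u = -104517$ ($u = 1659 \left(-63\right) = -104517$)
$k = 118198$ ($k = 184598 - 66400 = 118198$)
$\frac{-55616 - 30667}{u} + \frac{k}{199791} = \frac{-55616 - 30667}{-104517} + \frac{118198}{199791} = \left(-55616 - 30667\right) \left(- \frac{1}{104517}\right) + 118198 \cdot \frac{1}{199791} = \left(-86283\right) \left(- \frac{1}{104517}\right) + \frac{118198}{199791} = \frac{9587}{11613} + \frac{118198}{199791} = \frac{13873543}{9789759}$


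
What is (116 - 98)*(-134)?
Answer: -2412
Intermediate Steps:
(116 - 98)*(-134) = 18*(-134) = -2412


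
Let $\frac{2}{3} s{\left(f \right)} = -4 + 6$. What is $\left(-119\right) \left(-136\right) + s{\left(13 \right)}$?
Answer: $16187$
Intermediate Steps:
$s{\left(f \right)} = 3$ ($s{\left(f \right)} = \frac{3 \left(-4 + 6\right)}{2} = \frac{3}{2} \cdot 2 = 3$)
$\left(-119\right) \left(-136\right) + s{\left(13 \right)} = \left(-119\right) \left(-136\right) + 3 = 16184 + 3 = 16187$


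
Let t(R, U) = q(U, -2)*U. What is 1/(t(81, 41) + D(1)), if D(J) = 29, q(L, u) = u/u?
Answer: 1/70 ≈ 0.014286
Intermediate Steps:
q(L, u) = 1
t(R, U) = U (t(R, U) = 1*U = U)
1/(t(81, 41) + D(1)) = 1/(41 + 29) = 1/70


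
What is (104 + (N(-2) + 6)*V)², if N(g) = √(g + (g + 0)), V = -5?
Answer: 5376 - 1480*I ≈ 5376.0 - 1480.0*I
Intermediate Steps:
N(g) = √2*√g (N(g) = √(g + g) = √(2*g) = √2*√g)
(104 + (N(-2) + 6)*V)² = (104 + (√2*√(-2) + 6)*(-5))² = (104 + (√2*(I*√2) + 6)*(-5))² = (104 + (2*I + 6)*(-5))² = (104 + (6 + 2*I)*(-5))² = (104 + (-30 - 10*I))² = (74 - 10*I)²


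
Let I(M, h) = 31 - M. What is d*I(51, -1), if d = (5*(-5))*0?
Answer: 0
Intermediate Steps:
d = 0 (d = -25*0 = 0)
d*I(51, -1) = 0*(31 - 1*51) = 0*(31 - 51) = 0*(-20) = 0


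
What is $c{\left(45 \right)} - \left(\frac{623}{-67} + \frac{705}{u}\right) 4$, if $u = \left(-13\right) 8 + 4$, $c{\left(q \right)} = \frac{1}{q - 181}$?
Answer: $\frac{2979017}{45560} \approx 65.387$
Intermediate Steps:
$c{\left(q \right)} = \frac{1}{-181 + q}$
$u = -100$ ($u = -104 + 4 = -100$)
$c{\left(45 \right)} - \left(\frac{623}{-67} + \frac{705}{u}\right) 4 = \frac{1}{-181 + 45} - \left(\frac{623}{-67} + \frac{705}{-100}\right) 4 = \frac{1}{-136} - \left(623 \left(- \frac{1}{67}\right) + 705 \left(- \frac{1}{100}\right)\right) 4 = - \frac{1}{136} - \left(- \frac{623}{67} - \frac{141}{20}\right) 4 = - \frac{1}{136} - \left(- \frac{21907}{1340}\right) 4 = - \frac{1}{136} - - \frac{21907}{335} = - \frac{1}{136} + \frac{21907}{335} = \frac{2979017}{45560}$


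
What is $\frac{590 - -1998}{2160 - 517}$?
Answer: $\frac{2588}{1643} \approx 1.5752$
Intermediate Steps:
$\frac{590 - -1998}{2160 - 517} = \frac{590 + 1998}{1643} = 2588 \cdot \frac{1}{1643} = \frac{2588}{1643}$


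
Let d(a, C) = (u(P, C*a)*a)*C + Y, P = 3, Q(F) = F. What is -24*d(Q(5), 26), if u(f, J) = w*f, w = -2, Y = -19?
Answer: 19176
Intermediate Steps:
u(f, J) = -2*f
d(a, C) = -19 - 6*C*a (d(a, C) = ((-2*3)*a)*C - 19 = (-6*a)*C - 19 = -6*C*a - 19 = -19 - 6*C*a)
-24*d(Q(5), 26) = -24*(-19 - 6*26*5) = -24*(-19 - 780) = -24*(-799) = 19176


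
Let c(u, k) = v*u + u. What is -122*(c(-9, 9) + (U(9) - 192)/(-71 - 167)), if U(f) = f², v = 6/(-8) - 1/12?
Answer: 15006/119 ≈ 126.10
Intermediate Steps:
v = -⅚ (v = 6*(-⅛) - 1*1/12 = -¾ - 1/12 = -⅚ ≈ -0.83333)
c(u, k) = u/6 (c(u, k) = -5*u/6 + u = u/6)
-122*(c(-9, 9) + (U(9) - 192)/(-71 - 167)) = -122*((⅙)*(-9) + (9² - 192)/(-71 - 167)) = -122*(-3/2 + (81 - 192)/(-238)) = -122*(-3/2 - 111*(-1/238)) = -122*(-3/2 + 111/238) = -122*(-123/119) = 15006/119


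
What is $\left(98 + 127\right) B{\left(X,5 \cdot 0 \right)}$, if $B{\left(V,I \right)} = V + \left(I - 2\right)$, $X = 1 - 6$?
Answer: $-1575$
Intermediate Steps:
$X = -5$ ($X = 1 - 6 = -5$)
$B{\left(V,I \right)} = -2 + I + V$ ($B{\left(V,I \right)} = V + \left(-2 + I\right) = -2 + I + V$)
$\left(98 + 127\right) B{\left(X,5 \cdot 0 \right)} = \left(98 + 127\right) \left(-2 + 5 \cdot 0 - 5\right) = 225 \left(-2 + 0 - 5\right) = 225 \left(-7\right) = -1575$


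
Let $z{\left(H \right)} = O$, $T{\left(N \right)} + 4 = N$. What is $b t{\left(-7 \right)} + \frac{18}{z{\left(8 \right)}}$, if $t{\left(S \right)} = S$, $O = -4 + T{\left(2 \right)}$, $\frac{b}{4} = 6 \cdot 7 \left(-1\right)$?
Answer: $1173$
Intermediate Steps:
$T{\left(N \right)} = -4 + N$
$b = -168$ ($b = 4 \cdot 6 \cdot 7 \left(-1\right) = 4 \cdot 6 \left(-7\right) = 4 \left(-42\right) = -168$)
$O = -6$ ($O = -4 + \left(-4 + 2\right) = -4 - 2 = -6$)
$z{\left(H \right)} = -6$
$b t{\left(-7 \right)} + \frac{18}{z{\left(8 \right)}} = \left(-168\right) \left(-7\right) + \frac{18}{-6} = 1176 + 18 \left(- \frac{1}{6}\right) = 1176 - 3 = 1173$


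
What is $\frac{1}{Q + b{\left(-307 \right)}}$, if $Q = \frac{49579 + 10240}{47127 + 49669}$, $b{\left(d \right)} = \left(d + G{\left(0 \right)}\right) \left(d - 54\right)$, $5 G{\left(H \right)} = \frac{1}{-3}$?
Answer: $\frac{1451940}{160949995021} \approx 9.0211 \cdot 10^{-6}$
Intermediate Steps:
$G{\left(H \right)} = - \frac{1}{15}$ ($G{\left(H \right)} = \frac{1}{5 \left(-3\right)} = \frac{1}{5} \left(- \frac{1}{3}\right) = - \frac{1}{15}$)
$b{\left(d \right)} = \left(-54 + d\right) \left(- \frac{1}{15} + d\right)$ ($b{\left(d \right)} = \left(d - \frac{1}{15}\right) \left(d - 54\right) = \left(- \frac{1}{15} + d\right) \left(-54 + d\right) = \left(-54 + d\right) \left(- \frac{1}{15} + d\right)$)
$Q = \frac{59819}{96796} \approx 0.61799$
$\frac{1}{Q + b{\left(-307 \right)}} = \frac{1}{\frac{59819}{96796} + \left(\frac{18}{5} + \left(-307\right)^{2} - - \frac{248977}{15}\right)} = \frac{1}{\frac{59819}{96796} + \left(\frac{18}{5} + 94249 + \frac{248977}{15}\right)} = \frac{1}{\frac{59819}{96796} + \frac{1662766}{15}} = \frac{1}{\frac{160949995021}{1451940}} = \frac{1451940}{160949995021}$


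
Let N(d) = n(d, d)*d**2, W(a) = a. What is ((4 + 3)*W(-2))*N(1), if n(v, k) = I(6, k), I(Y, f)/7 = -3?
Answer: 294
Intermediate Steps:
I(Y, f) = -21 (I(Y, f) = 7*(-3) = -21)
n(v, k) = -21
N(d) = -21*d**2
((4 + 3)*W(-2))*N(1) = ((4 + 3)*(-2))*(-21*1**2) = (7*(-2))*(-21*1) = -14*(-21) = 294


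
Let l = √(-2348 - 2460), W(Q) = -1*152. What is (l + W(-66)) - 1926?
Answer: -2078 + 2*I*√1202 ≈ -2078.0 + 69.34*I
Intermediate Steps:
W(Q) = -152
l = 2*I*√1202 (l = √(-4808) = 2*I*√1202 ≈ 69.34*I)
(l + W(-66)) - 1926 = (2*I*√1202 - 152) - 1926 = (-152 + 2*I*√1202) - 1926 = -2078 + 2*I*√1202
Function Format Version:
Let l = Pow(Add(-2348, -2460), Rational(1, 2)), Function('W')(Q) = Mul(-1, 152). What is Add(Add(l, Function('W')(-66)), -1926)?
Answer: Add(-2078, Mul(2, I, Pow(1202, Rational(1, 2)))) ≈ Add(-2078.0, Mul(69.340, I))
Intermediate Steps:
Function('W')(Q) = -152
l = Mul(2, I, Pow(1202, Rational(1, 2))) (l = Pow(-4808, Rational(1, 2)) = Mul(2, I, Pow(1202, Rational(1, 2))) ≈ Mul(69.340, I))
Add(Add(l, Function('W')(-66)), -1926) = Add(Add(Mul(2, I, Pow(1202, Rational(1, 2))), -152), -1926) = Add(Add(-152, Mul(2, I, Pow(1202, Rational(1, 2)))), -1926) = Add(-2078, Mul(2, I, Pow(1202, Rational(1, 2))))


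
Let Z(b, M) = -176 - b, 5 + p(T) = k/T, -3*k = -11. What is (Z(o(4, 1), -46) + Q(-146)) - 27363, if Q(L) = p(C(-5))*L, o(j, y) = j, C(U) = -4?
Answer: -160075/6 ≈ -26679.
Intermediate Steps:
k = 11/3 (k = -⅓*(-11) = 11/3 ≈ 3.6667)
p(T) = -5 + 11/(3*T)
Q(L) = -71*L/12 (Q(L) = (-5 + (11/3)/(-4))*L = (-5 + (11/3)*(-¼))*L = (-5 - 11/12)*L = -71*L/12)
(Z(o(4, 1), -46) + Q(-146)) - 27363 = ((-176 - 1*4) - 71/12*(-146)) - 27363 = ((-176 - 4) + 5183/6) - 27363 = (-180 + 5183/6) - 27363 = 4103/6 - 27363 = -160075/6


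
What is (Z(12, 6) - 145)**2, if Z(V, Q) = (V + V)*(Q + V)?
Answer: 82369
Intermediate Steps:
Z(V, Q) = 2*V*(Q + V) (Z(V, Q) = (2*V)*(Q + V) = 2*V*(Q + V))
(Z(12, 6) - 145)**2 = (2*12*(6 + 12) - 145)**2 = (2*12*18 - 145)**2 = (432 - 145)**2 = 287**2 = 82369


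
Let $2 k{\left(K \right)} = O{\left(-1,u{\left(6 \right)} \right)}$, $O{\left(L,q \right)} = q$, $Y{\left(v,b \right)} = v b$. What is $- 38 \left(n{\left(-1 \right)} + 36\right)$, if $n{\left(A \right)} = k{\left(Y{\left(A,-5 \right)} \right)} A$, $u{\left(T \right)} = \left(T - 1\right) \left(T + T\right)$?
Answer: $-228$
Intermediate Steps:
$Y{\left(v,b \right)} = b v$
$u{\left(T \right)} = 2 T \left(-1 + T\right)$ ($u{\left(T \right)} = \left(-1 + T\right) 2 T = 2 T \left(-1 + T\right)$)
$k{\left(K \right)} = 30$ ($k{\left(K \right)} = \frac{2 \cdot 6 \left(-1 + 6\right)}{2} = \frac{2 \cdot 6 \cdot 5}{2} = \frac{1}{2} \cdot 60 = 30$)
$n{\left(A \right)} = 30 A$
$- 38 \left(n{\left(-1 \right)} + 36\right) = - 38 \left(30 \left(-1\right) + 36\right) = - 38 \left(-30 + 36\right) = \left(-38\right) 6 = -228$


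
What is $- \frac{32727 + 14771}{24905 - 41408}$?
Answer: $\frac{47498}{16503} \approx 2.8781$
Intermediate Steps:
$- \frac{32727 + 14771}{24905 - 41408} = - \frac{47498}{-16503} = - \frac{47498 \left(-1\right)}{16503} = \left(-1\right) \left(- \frac{47498}{16503}\right) = \frac{47498}{16503}$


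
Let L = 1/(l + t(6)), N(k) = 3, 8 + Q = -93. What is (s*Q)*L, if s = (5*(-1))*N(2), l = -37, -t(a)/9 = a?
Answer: -1515/91 ≈ -16.648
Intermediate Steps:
Q = -101 (Q = -8 - 93 = -101)
t(a) = -9*a
s = -15 (s = (5*(-1))*3 = -5*3 = -15)
L = -1/91 (L = 1/(-37 - 9*6) = 1/(-37 - 54) = 1/(-91) = -1/91 ≈ -0.010989)
(s*Q)*L = -15*(-101)*(-1/91) = 1515*(-1/91) = -1515/91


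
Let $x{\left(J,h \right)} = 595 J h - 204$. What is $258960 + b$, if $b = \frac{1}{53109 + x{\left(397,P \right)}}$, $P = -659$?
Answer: $\frac{40297485508799}{155612780} \approx 2.5896 \cdot 10^{5}$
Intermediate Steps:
$x{\left(J,h \right)} = -204 + 595 J h$ ($x{\left(J,h \right)} = 595 J h - 204 = -204 + 595 J h$)
$b = - \frac{1}{155612780}$ ($b = \frac{1}{53109 + \left(-204 + 595 \cdot 397 \left(-659\right)\right)} = \frac{1}{53109 - 155665889} = \frac{1}{-155612780} = - \frac{1}{155612780} \approx -6.4262 \cdot 10^{-9}$)
$258960 + b = 258960 - \frac{1}{155612780} = \frac{40297485508799}{155612780}$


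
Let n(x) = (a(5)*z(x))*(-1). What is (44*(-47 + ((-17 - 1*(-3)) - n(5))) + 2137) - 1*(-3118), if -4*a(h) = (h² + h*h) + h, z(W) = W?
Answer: -454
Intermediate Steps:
a(h) = -h²/2 - h/4 (a(h) = -((h² + h*h) + h)/4 = -((h² + h²) + h)/4 = -(2*h² + h)/4 = -(h + 2*h²)/4 = -h²/2 - h/4)
n(x) = 55*x/4 (n(x) = ((-¼*5*(1 + 2*5))*x)*(-1) = ((-¼*5*(1 + 10))*x)*(-1) = ((-¼*5*11)*x)*(-1) = -55*x/4*(-1) = 55*x/4)
(44*(-47 + ((-17 - 1*(-3)) - n(5))) + 2137) - 1*(-3118) = (44*(-47 + ((-17 - 1*(-3)) - 55*5/4)) + 2137) - 1*(-3118) = (44*(-47 + ((-17 + 3) - 1*275/4)) + 2137) + 3118 = (44*(-47 + (-14 - 275/4)) + 2137) + 3118 = (44*(-47 - 331/4) + 2137) + 3118 = (44*(-519/4) + 2137) + 3118 = (-5709 + 2137) + 3118 = -3572 + 3118 = -454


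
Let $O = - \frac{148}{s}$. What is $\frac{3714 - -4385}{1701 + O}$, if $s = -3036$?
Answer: $\frac{6147141}{1291096} \approx 4.7612$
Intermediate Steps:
$O = \frac{37}{759}$ ($O = - \frac{148}{-3036} = \left(-148\right) \left(- \frac{1}{3036}\right) = \frac{37}{759} \approx 0.048748$)
$\frac{3714 - -4385}{1701 + O} = \frac{3714 - -4385}{1701 + \frac{37}{759}} = \frac{3714 + 4385}{\frac{1291096}{759}} = 8099 \cdot \frac{759}{1291096} = \frac{6147141}{1291096}$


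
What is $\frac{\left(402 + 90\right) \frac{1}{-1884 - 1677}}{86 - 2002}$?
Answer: $\frac{41}{568573} \approx 7.211 \cdot 10^{-5}$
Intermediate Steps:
$\frac{\left(402 + 90\right) \frac{1}{-1884 - 1677}}{86 - 2002} = \frac{492 \frac{1}{-3561}}{-1916} = - \frac{492 \left(- \frac{1}{3561}\right)}{1916} = \left(- \frac{1}{1916}\right) \left(- \frac{164}{1187}\right) = \frac{41}{568573}$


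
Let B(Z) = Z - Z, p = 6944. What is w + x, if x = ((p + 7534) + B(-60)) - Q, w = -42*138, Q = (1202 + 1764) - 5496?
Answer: 11212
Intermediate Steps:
Q = -2530 (Q = 2966 - 5496 = -2530)
B(Z) = 0
w = -5796
x = 17008 (x = ((6944 + 7534) + 0) - 1*(-2530) = (14478 + 0) + 2530 = 14478 + 2530 = 17008)
w + x = -5796 + 17008 = 11212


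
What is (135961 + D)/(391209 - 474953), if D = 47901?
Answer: -91931/41872 ≈ -2.1955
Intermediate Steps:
(135961 + D)/(391209 - 474953) = (135961 + 47901)/(391209 - 474953) = 183862/(-83744) = 183862*(-1/83744) = -91931/41872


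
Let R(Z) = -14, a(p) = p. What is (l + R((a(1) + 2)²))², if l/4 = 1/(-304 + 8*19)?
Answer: 284089/1444 ≈ 196.74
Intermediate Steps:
l = -1/38 (l = 4/(-304 + 8*19) = 4/(-304 + 152) = 4/(-152) = 4*(-1/152) = -1/38 ≈ -0.026316)
(l + R((a(1) + 2)²))² = (-1/38 - 14)² = (-533/38)² = 284089/1444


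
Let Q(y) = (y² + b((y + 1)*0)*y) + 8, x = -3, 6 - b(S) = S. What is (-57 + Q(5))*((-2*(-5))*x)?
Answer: -180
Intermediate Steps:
b(S) = 6 - S
Q(y) = 8 + y² + 6*y (Q(y) = (y² + (6 - (y + 1)*0)*y) + 8 = (y² + (6 - (1 + y)*0)*y) + 8 = (y² + (6 - 1*0)*y) + 8 = (y² + (6 + 0)*y) + 8 = (y² + 6*y) + 8 = 8 + y² + 6*y)
(-57 + Q(5))*((-2*(-5))*x) = (-57 + (8 + 5² + 6*5))*(-2*(-5)*(-3)) = (-57 + (8 + 25 + 30))*(10*(-3)) = (-57 + 63)*(-30) = 6*(-30) = -180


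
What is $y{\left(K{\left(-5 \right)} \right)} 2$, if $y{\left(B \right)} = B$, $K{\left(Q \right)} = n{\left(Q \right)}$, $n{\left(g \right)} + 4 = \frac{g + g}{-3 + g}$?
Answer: $- \frac{11}{2} \approx -5.5$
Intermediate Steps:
$n{\left(g \right)} = -4 + \frac{2 g}{-3 + g}$ ($n{\left(g \right)} = -4 + \frac{g + g}{-3 + g} = -4 + \frac{2 g}{-3 + g}$)
$K{\left(Q \right)} = \frac{2 \left(6 - Q\right)}{-3 + Q}$
$y{\left(K{\left(-5 \right)} \right)} 2 = \frac{2 \left(6 - -5\right)}{-3 - 5} \cdot 2 = \frac{2 \left(6 + 5\right)}{-8} \cdot 2 = 2 \left(- \frac{1}{8}\right) 11 \cdot 2 = \left(- \frac{11}{4}\right) 2 = - \frac{11}{2}$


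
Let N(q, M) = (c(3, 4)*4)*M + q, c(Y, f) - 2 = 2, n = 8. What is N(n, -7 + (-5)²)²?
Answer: 87616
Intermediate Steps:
c(Y, f) = 4 (c(Y, f) = 2 + 2 = 4)
N(q, M) = q + 16*M (N(q, M) = (4*4)*M + q = 16*M + q = q + 16*M)
N(n, -7 + (-5)²)² = (8 + 16*(-7 + (-5)²))² = (8 + 16*(-7 + 25))² = (8 + 16*18)² = (8 + 288)² = 296² = 87616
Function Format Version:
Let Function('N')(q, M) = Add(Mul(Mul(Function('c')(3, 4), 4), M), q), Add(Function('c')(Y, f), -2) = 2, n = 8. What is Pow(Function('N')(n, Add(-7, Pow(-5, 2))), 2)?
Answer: 87616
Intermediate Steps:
Function('c')(Y, f) = 4 (Function('c')(Y, f) = Add(2, 2) = 4)
Function('N')(q, M) = Add(q, Mul(16, M)) (Function('N')(q, M) = Add(Mul(Mul(4, 4), M), q) = Add(Mul(16, M), q) = Add(q, Mul(16, M)))
Pow(Function('N')(n, Add(-7, Pow(-5, 2))), 2) = Pow(Add(8, Mul(16, Add(-7, Pow(-5, 2)))), 2) = Pow(Add(8, Mul(16, Add(-7, 25))), 2) = Pow(Add(8, Mul(16, 18)), 2) = Pow(Add(8, 288), 2) = Pow(296, 2) = 87616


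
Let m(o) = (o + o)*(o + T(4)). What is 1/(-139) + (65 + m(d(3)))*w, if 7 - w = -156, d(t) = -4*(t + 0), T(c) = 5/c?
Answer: 7318210/139 ≈ 52649.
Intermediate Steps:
d(t) = -4*t
w = 163 (w = 7 - 1*(-156) = 7 + 156 = 163)
m(o) = 2*o*(5/4 + o) (m(o) = (o + o)*(o + 5/4) = (2*o)*(o + 5*(¼)) = (2*o)*(o + 5/4) = (2*o)*(5/4 + o) = 2*o*(5/4 + o))
1/(-139) + (65 + m(d(3)))*w = 1/(-139) + (65 + (-4*3)*(5 + 4*(-4*3))/2)*163 = -1/139 + (65 + (½)*(-12)*(5 + 4*(-12)))*163 = -1/139 + (65 + (½)*(-12)*(5 - 48))*163 = -1/139 + (65 + (½)*(-12)*(-43))*163 = -1/139 + (65 + 258)*163 = -1/139 + 323*163 = -1/139 + 52649 = 7318210/139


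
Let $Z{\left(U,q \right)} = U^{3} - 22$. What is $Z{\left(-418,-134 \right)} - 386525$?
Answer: $-73421179$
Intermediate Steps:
$Z{\left(U,q \right)} = -22 + U^{3}$ ($Z{\left(U,q \right)} = U^{3} - 22 = -22 + U^{3}$)
$Z{\left(-418,-134 \right)} - 386525 = \left(-22 + \left(-418\right)^{3}\right) - 386525 = \left(-22 - 73034632\right) - 386525 = -73034654 - 386525 = -73421179$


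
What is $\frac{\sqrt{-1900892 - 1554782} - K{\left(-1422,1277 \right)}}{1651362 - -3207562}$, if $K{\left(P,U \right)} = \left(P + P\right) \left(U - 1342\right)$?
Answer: $- \frac{46215}{1214731} + \frac{i \sqrt{3455674}}{4858924} \approx -0.038045 + 0.00038258 i$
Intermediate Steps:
$K{\left(P,U \right)} = 2 P \left(-1342 + U\right)$
$\frac{\sqrt{-1900892 - 1554782} - K{\left(-1422,1277 \right)}}{1651362 - -3207562} = \frac{\sqrt{-1900892 - 1554782} - 2 \left(-1422\right) \left(-1342 + 1277\right)}{1651362 - -3207562} = \frac{\sqrt{-3455674} - 2 \left(-1422\right) \left(-65\right)}{1651362 + 3207562} = \frac{i \sqrt{3455674} - 184860}{4858924} = \left(i \sqrt{3455674} - 184860\right) \frac{1}{4858924} = \left(-184860 + i \sqrt{3455674}\right) \frac{1}{4858924} = - \frac{46215}{1214731} + \frac{i \sqrt{3455674}}{4858924}$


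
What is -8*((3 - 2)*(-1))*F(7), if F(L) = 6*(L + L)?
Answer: 672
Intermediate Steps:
F(L) = 12*L (F(L) = 6*(2*L) = 12*L)
-8*((3 - 2)*(-1))*F(7) = -8*((3 - 2)*(-1))*12*7 = -8*(1*(-1))*84 = -8*(-1)*84 = -(-8)*84 = -1*(-672) = 672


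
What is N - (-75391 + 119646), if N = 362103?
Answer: 317848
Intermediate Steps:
N - (-75391 + 119646) = 362103 - (-75391 + 119646) = 362103 - 1*44255 = 362103 - 44255 = 317848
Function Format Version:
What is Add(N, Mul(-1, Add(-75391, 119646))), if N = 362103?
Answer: 317848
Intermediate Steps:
Add(N, Mul(-1, Add(-75391, 119646))) = Add(362103, Mul(-1, Add(-75391, 119646))) = Add(362103, Mul(-1, 44255)) = Add(362103, -44255) = 317848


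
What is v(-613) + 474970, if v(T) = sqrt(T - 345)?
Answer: 474970 + I*sqrt(958) ≈ 4.7497e+5 + 30.952*I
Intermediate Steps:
v(T) = sqrt(-345 + T)
v(-613) + 474970 = sqrt(-345 - 613) + 474970 = sqrt(-958) + 474970 = I*sqrt(958) + 474970 = 474970 + I*sqrt(958)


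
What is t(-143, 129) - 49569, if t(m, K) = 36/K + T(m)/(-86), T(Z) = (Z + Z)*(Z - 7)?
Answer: -2152905/43 ≈ -50068.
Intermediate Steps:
T(Z) = 2*Z*(-7 + Z) (T(Z) = (2*Z)*(-7 + Z) = 2*Z*(-7 + Z))
t(m, K) = 36/K - m*(-7 + m)/43 (t(m, K) = 36/K + (2*m*(-7 + m))/(-86) = 36/K + (2*m*(-7 + m))*(-1/86) = 36/K - m*(-7 + m)/43)
t(-143, 129) - 49569 = (1/43)*(1548 - 1*129*(-143)*(-7 - 143))/129 - 49569 = (1/43)*(1/129)*(1548 - 1*129*(-143)*(-150)) - 49569 = (1/43)*(1/129)*(1548 - 2767050) - 49569 = (1/43)*(1/129)*(-2765502) - 49569 = -21438/43 - 49569 = -2152905/43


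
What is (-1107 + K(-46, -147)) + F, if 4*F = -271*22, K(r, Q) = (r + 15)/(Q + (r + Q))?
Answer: -883119/340 ≈ -2597.4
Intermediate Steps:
K(r, Q) = (15 + r)/(r + 2*Q) (K(r, Q) = (15 + r)/(Q + (Q + r)) = (15 + r)/(r + 2*Q))
F = -2981/2 (F = (-271*22)/4 = (¼)*(-5962) = -2981/2 ≈ -1490.5)
(-1107 + K(-46, -147)) + F = (-1107 + (15 - 46)/(-46 + 2*(-147))) - 2981/2 = (-1107 - 31/(-46 - 294)) - 2981/2 = (-1107 - 31/(-340)) - 2981/2 = (-1107 - 1/340*(-31)) - 2981/2 = (-1107 + 31/340) - 2981/2 = -376349/340 - 2981/2 = -883119/340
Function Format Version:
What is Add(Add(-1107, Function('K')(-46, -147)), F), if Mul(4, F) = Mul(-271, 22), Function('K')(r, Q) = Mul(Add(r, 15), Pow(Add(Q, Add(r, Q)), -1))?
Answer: Rational(-883119, 340) ≈ -2597.4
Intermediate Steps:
Function('K')(r, Q) = Mul(Pow(Add(r, Mul(2, Q)), -1), Add(15, r)) (Function('K')(r, Q) = Mul(Add(15, r), Pow(Add(Q, Add(Q, r)), -1)) = Mul(Add(15, r), Pow(Add(r, Mul(2, Q)), -1)) = Mul(Pow(Add(r, Mul(2, Q)), -1), Add(15, r)))
F = Rational(-2981, 2) (F = Mul(Rational(1, 4), Mul(-271, 22)) = Mul(Rational(1, 4), -5962) = Rational(-2981, 2) ≈ -1490.5)
Add(Add(-1107, Function('K')(-46, -147)), F) = Add(Add(-1107, Mul(Pow(Add(-46, Mul(2, -147)), -1), Add(15, -46))), Rational(-2981, 2)) = Add(Add(-1107, Mul(Pow(Add(-46, -294), -1), -31)), Rational(-2981, 2)) = Add(Add(-1107, Mul(Pow(-340, -1), -31)), Rational(-2981, 2)) = Add(Add(-1107, Mul(Rational(-1, 340), -31)), Rational(-2981, 2)) = Add(Add(-1107, Rational(31, 340)), Rational(-2981, 2)) = Add(Rational(-376349, 340), Rational(-2981, 2)) = Rational(-883119, 340)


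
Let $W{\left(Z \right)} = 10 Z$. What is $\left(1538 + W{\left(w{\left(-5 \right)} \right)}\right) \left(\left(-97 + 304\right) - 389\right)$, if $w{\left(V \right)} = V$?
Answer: $-270816$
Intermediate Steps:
$\left(1538 + W{\left(w{\left(-5 \right)} \right)}\right) \left(\left(-97 + 304\right) - 389\right) = \left(1538 + 10 \left(-5\right)\right) \left(\left(-97 + 304\right) - 389\right) = \left(1538 - 50\right) \left(207 - 389\right) = 1488 \left(-182\right) = -270816$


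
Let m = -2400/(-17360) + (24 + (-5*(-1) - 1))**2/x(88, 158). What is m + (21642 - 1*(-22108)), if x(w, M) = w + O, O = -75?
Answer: 123589268/2821 ≈ 43810.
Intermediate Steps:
x(w, M) = -75 + w (x(w, M) = w - 75 = -75 + w)
m = 170518/2821 (m = -2400/(-17360) + (24 + (-5*(-1) - 1))**2/(-75 + 88) = -2400*(-1/17360) + (24 + (5 - 1))**2/13 = 30/217 + (24 + 4)**2*(1/13) = 30/217 + 28**2*(1/13) = 30/217 + 784*(1/13) = 30/217 + 784/13 = 170518/2821 ≈ 60.446)
m + (21642 - 1*(-22108)) = 170518/2821 + (21642 - 1*(-22108)) = 170518/2821 + (21642 + 22108) = 170518/2821 + 43750 = 123589268/2821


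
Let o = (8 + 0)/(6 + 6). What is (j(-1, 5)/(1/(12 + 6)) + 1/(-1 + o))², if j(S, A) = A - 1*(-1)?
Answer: 11025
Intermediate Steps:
j(S, A) = 1 + A (j(S, A) = A + 1 = 1 + A)
o = ⅔ (o = 8/12 = 8*(1/12) = ⅔ ≈ 0.66667)
(j(-1, 5)/(1/(12 + 6)) + 1/(-1 + o))² = ((1 + 5)/(1/(12 + 6)) + 1/(-1 + ⅔))² = (6/(1/18) + 1/(-⅓))² = (6/(1/18) - 3)² = (6*18 - 3)² = (108 - 3)² = 105² = 11025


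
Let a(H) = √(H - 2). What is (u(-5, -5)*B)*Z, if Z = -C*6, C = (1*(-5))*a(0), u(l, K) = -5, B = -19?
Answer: 2850*I*√2 ≈ 4030.5*I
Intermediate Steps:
a(H) = √(-2 + H)
C = -5*I*√2 (C = (1*(-5))*√(-2 + 0) = -5*I*√2 ≈ -7.0711*I)
Z = 30*I*√2 (Z = -(-5)*I*√2*6 = (5*I*√2)*6 = 30*I*√2 ≈ 42.426*I)
(u(-5, -5)*B)*Z = (-5*(-19))*(30*I*√2) = 95*(30*I*√2) = 2850*I*√2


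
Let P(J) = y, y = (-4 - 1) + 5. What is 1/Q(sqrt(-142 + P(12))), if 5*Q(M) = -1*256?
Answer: -5/256 ≈ -0.019531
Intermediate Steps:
y = 0 (y = -5 + 5 = 0)
P(J) = 0
Q(M) = -256/5 (Q(M) = (-1*256)/5 = (1/5)*(-256) = -256/5)
1/Q(sqrt(-142 + P(12))) = 1/(-256/5) = -5/256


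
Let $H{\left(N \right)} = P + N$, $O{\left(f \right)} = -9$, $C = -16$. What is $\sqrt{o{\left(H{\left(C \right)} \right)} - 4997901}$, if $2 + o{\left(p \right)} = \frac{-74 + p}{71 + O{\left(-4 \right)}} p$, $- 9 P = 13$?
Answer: $\frac{i \sqrt{1556159058610}}{558} \approx 2235.6 i$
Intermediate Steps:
$P = - \frac{13}{9}$ ($P = \left(- \frac{1}{9}\right) 13 = - \frac{13}{9} \approx -1.4444$)
$H{\left(N \right)} = - \frac{13}{9} + N$
$o{\left(p \right)} = -2 + p \left(- \frac{37}{31} + \frac{p}{62}\right)$ ($o{\left(p \right)} = -2 + \frac{-74 + p}{71 - 9} p = -2 + \frac{-74 + p}{62} p = -2 + \left(-74 + p\right) \frac{1}{62} p = -2 + \left(- \frac{37}{31} + \frac{p}{62}\right) p = -2 + p \left(- \frac{37}{31} + \frac{p}{62}\right)$)
$\sqrt{o{\left(H{\left(C \right)} \right)} - 4997901} = \sqrt{\left(-2 - \frac{37 \left(- \frac{13}{9} - 16\right)}{31} + \frac{\left(- \frac{13}{9} - 16\right)^{2}}{62}\right) - 4997901} = \sqrt{\left(-2 - - \frac{5809}{279} + \frac{\left(- \frac{157}{9}\right)^{2}}{62}\right) - 4997901} = \sqrt{\left(-2 + \frac{5809}{279} + \frac{1}{62} \cdot \frac{24649}{81}\right) - 4997901} = \sqrt{\left(-2 + \frac{5809}{279} + \frac{24649}{5022}\right) - 4997901} = \sqrt{\frac{119167}{5022} - 4997901} = \sqrt{- \frac{25099339655}{5022}} = \frac{i \sqrt{1556159058610}}{558}$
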